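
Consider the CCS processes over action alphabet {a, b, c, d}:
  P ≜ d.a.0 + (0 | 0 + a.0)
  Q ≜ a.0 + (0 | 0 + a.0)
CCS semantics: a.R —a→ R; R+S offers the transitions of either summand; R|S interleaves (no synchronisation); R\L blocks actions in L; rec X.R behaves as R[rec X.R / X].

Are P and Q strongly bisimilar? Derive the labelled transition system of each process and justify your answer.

Reachable graph of P (3 states):
  m0 = d.a.0 + (0 | 0 + a.0) has moves --a--▸ m1, --d--▸ m2
  m1 = 0 has moves (no moves)
  m2 = a.0 has moves --a--▸ m1
Reachable graph of Q (2 states):
  n0 = a.0 + (0 | 0 + a.0) has moves --a--▸ n1
  n1 = 0 has moves (no moves)
Partition-refinement fixed point:
  B0 = {m0}
  B1 = {m1, n1}
  B2 = {m2, n0}
m0 ∈ B0, n0 ∈ B2 → different blocks

not bisimilar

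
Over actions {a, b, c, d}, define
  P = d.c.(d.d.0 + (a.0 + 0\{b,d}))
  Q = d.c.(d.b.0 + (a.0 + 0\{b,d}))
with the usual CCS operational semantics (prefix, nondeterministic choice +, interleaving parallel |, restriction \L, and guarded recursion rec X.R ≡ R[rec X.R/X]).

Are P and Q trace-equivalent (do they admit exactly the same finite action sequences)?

NO — witness ⟨dcdd⟩

P's transition system — 5 states:
  s0 = d.c.(d.d.0 + (a.0 + 0\{b,d})) has moves -d-> s1
  s1 = c.(d.d.0 + (a.0 + 0\{b,d})) has moves -c-> s2
  s2 = d.d.0 + (a.0 + 0\{b,d}) has moves -a-> s3, -d-> s4
  s3 = 0 has moves (no moves)
  s4 = d.0 has moves -d-> s3
Q's transition system — 5 states:
  t0 = d.c.(d.b.0 + (a.0 + 0\{b,d})) has moves -d-> t1
  t1 = c.(d.b.0 + (a.0 + 0\{b,d})) has moves -c-> t2
  t2 = d.b.0 + (a.0 + 0\{b,d}) has moves -a-> t3, -d-> t4
  t3 = 0 has moves (no moves)
  t4 = b.0 has moves -b-> t3
Run σ = ⟨dcdd⟩ on P: start {s0}
  after d @ step 1: {s1}
  after c @ step 2: {s2}
  after d @ step 3: {s4}
  after d @ step 4: {s3}
  P completes σ.
Run σ = ⟨dcdd⟩ on Q: start {t0}
  after d @ step 1: {t1}
  after c @ step 2: {t2}
  after d @ step 3: {t4}
  after d @ step 4: ∅ (Q stuck)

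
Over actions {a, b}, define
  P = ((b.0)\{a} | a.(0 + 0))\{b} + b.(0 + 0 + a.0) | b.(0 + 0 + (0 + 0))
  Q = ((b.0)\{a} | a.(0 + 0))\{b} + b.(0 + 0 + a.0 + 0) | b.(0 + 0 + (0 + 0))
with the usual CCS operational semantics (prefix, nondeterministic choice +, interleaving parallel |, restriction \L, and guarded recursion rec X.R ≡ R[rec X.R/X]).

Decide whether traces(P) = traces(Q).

P's transition system — 7 states:
  p0 = ((b.0)\{a} | a.(0 + 0))\{b} + b.(0 + 0 + a.0) | b.(0 + 0 + (0 + 0)) :: ··a··> p1, ··b··> p2, ··b··> p3
  p1 = ((b.0)\{a} | (0 + 0))\{b} :: ∅
  p2 = (0 + 0 + a.0) | b.(0 + 0 + (0 + 0)) :: ··a··> p4, ··b··> p5
  p3 = b.(0 + 0 + a.0) | (0 + 0 + (0 + 0)) :: ··b··> p5
  p4 = 0 | b.(0 + 0 + (0 + 0)) :: ··b··> p6
  p5 = (0 + 0 + a.0) | (0 + 0 + (0 + 0)) :: ··a··> p6
  p6 = 0 | (0 + 0 + (0 + 0)) :: ∅
Q's transition system — 7 states:
  q0 = ((b.0)\{a} | a.(0 + 0))\{b} + b.(0 + 0 + a.0 + 0) | b.(0 + 0 + (0 + 0)) :: ··a··> q1, ··b··> q2, ··b··> q3
  q1 = ((b.0)\{a} | (0 + 0))\{b} :: ∅
  q2 = (0 + 0 + a.0 + 0) | b.(0 + 0 + (0 + 0)) :: ··a··> q4, ··b··> q5
  q3 = b.(0 + 0 + a.0 + 0) | (0 + 0 + (0 + 0)) :: ··b··> q5
  q4 = 0 | b.(0 + 0 + (0 + 0)) :: ··b··> q6
  q5 = (0 + 0 + a.0 + 0) | (0 + 0 + (0 + 0)) :: ··a··> q6
  q6 = 0 | (0 + 0 + (0 + 0)) :: ∅
Coarsest stable partition (strong bisimilarity classes):
  B0 = {p0, q0}
  B1 = {p3, q3}
  B2 = {p5, q5}
  B3 = {p1, p6, q1, q6}
  B4 = {p2, q2}
  B5 = {p4, q4}
p0 ∈ B0, q0 ∈ B0 → same block
Bisimilar ⇒ trace-equivalent.

YES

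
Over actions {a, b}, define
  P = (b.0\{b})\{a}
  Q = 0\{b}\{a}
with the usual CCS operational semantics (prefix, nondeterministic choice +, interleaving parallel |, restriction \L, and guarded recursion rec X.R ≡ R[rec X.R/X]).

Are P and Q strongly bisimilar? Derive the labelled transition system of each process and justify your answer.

not bisimilar

P's transition system — 2 states:
  m0 = (b.0\{b})\{a} → —b→ m1
  m1 = 0\{b}\{a} → stopped
Q's transition system — 1 states:
  n0 = 0\{b}\{a} → stopped
Coarsest stable partition (strong bisimilarity classes):
  B0 = {m0}
  B1 = {m1, n0}
m0 ∈ B0, n0 ∈ B1 → different blocks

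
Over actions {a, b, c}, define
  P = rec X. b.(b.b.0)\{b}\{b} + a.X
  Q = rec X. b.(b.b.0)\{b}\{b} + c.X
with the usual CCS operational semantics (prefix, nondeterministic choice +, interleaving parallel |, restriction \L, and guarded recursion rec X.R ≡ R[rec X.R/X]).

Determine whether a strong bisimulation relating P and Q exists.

not bisimilar

P's transition system — 2 states:
  p0 = rec X. b.(b.b.0)\{b}\{b} + a.X | —a→ p0, —b→ p1
  p1 = (b.b.0)\{b}\{b} | ∅
Q's transition system — 2 states:
  q0 = rec X. b.(b.b.0)\{b}\{b} + c.X | —b→ q1, —c→ q0
  q1 = (b.b.0)\{b}\{b} | ∅
Bisimilarity quotient blocks:
  B0 = {p0}
  B1 = {p1, q1}
  B2 = {q0}
p0 ∈ B0, q0 ∈ B2 → different blocks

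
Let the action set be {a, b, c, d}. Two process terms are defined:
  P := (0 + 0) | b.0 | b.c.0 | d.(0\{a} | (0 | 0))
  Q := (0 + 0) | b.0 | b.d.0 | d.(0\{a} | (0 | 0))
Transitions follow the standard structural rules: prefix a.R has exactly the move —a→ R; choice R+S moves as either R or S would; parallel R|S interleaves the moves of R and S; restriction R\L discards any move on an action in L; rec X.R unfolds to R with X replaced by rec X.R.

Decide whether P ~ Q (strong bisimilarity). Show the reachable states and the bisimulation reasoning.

P ≁ Q

LTS(P): 12 reachable states
  s0 = (0 + 0) | b.0 | b.c.0 | d.(0\{a} | (0 | 0)) ⊢ -b-> s1, -b-> s2, -d-> s3
  s1 = (0 + 0) | 0 | b.c.0 | d.(0\{a} | (0 | 0)) ⊢ -b-> s4, -d-> s5
  s2 = (0 + 0) | b.0 | c.0 | d.(0\{a} | (0 | 0)) ⊢ -b-> s4, -c-> s6, -d-> s7
  s3 = (0 + 0) | b.0 | b.c.0 | (0\{a} | (0 | 0)) ⊢ -b-> s5, -b-> s7
  s4 = (0 + 0) | 0 | c.0 | d.(0\{a} | (0 | 0)) ⊢ -c-> s8, -d-> s9
  s5 = (0 + 0) | 0 | b.c.0 | (0\{a} | (0 | 0)) ⊢ -b-> s9
  s6 = (0 + 0) | b.0 | 0 | d.(0\{a} | (0 | 0)) ⊢ -b-> s8, -d-> s10
  s7 = (0 + 0) | b.0 | c.0 | (0\{a} | (0 | 0)) ⊢ -b-> s9, -c-> s10
  s8 = (0 + 0) | 0 | 0 | d.(0\{a} | (0 | 0)) ⊢ -d-> s11
  s9 = (0 + 0) | 0 | c.0 | (0\{a} | (0 | 0)) ⊢ -c-> s11
  s10 = (0 + 0) | b.0 | 0 | (0\{a} | (0 | 0)) ⊢ -b-> s11
  s11 = (0 + 0) | 0 | 0 | (0\{a} | (0 | 0)) ⊢ ∅
LTS(Q): 12 reachable states
  t0 = (0 + 0) | b.0 | b.d.0 | d.(0\{a} | (0 | 0)) ⊢ -b-> t1, -b-> t2, -d-> t3
  t1 = (0 + 0) | 0 | b.d.0 | d.(0\{a} | (0 | 0)) ⊢ -b-> t4, -d-> t5
  t2 = (0 + 0) | b.0 | d.0 | d.(0\{a} | (0 | 0)) ⊢ -b-> t4, -d-> t6, -d-> t7
  t3 = (0 + 0) | b.0 | b.d.0 | (0\{a} | (0 | 0)) ⊢ -b-> t5, -b-> t7
  t4 = (0 + 0) | 0 | d.0 | d.(0\{a} | (0 | 0)) ⊢ -d-> t8, -d-> t9
  t5 = (0 + 0) | 0 | b.d.0 | (0\{a} | (0 | 0)) ⊢ -b-> t9
  t6 = (0 + 0) | b.0 | 0 | d.(0\{a} | (0 | 0)) ⊢ -b-> t8, -d-> t10
  t7 = (0 + 0) | b.0 | d.0 | (0\{a} | (0 | 0)) ⊢ -b-> t9, -d-> t10
  t8 = (0 + 0) | 0 | 0 | d.(0\{a} | (0 | 0)) ⊢ -d-> t11
  t9 = (0 + 0) | 0 | d.0 | (0\{a} | (0 | 0)) ⊢ -d-> t11
  t10 = (0 + 0) | b.0 | 0 | (0\{a} | (0 | 0)) ⊢ -b-> t11
  t11 = (0 + 0) | 0 | 0 | (0\{a} | (0 | 0)) ⊢ ∅
Coarsest stable partition (strong bisimilarity classes):
  B0 = {s0}
  B1 = {s3}
  B2 = {s7}
  B3 = {s10, t10}
  B4 = {s11, t11}
  B5 = {s9}
  B6 = {s5}
  B7 = {s1}
  B8 = {s4}
  B9 = {s8, t8, t9}
  B10 = {s2}
  B11 = {s6, t6, t7}
  B12 = {t0}
  B13 = {t1}
  B14 = {t5}
  B15 = {t4}
  B16 = {t2}
  B17 = {t3}
s0 ∈ B0, t0 ∈ B12 → different blocks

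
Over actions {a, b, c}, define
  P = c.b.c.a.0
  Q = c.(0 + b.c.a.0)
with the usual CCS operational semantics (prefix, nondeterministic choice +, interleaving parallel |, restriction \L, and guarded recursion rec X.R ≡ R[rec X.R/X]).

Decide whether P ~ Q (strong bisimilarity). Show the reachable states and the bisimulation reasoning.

bisimilar

P's transition system — 5 states:
  s0 = c.b.c.a.0 | -c-> s1
  s1 = b.c.a.0 | -b-> s2
  s2 = c.a.0 | -c-> s3
  s3 = a.0 | -a-> s4
  s4 = 0 | ·
Q's transition system — 5 states:
  t0 = c.(0 + b.c.a.0) | -c-> t1
  t1 = 0 + b.c.a.0 | -b-> t2
  t2 = c.a.0 | -c-> t3
  t3 = a.0 | -a-> t4
  t4 = 0 | ·
Partition-refinement fixed point:
  B0 = {s0, t0}
  B1 = {s1, t1}
  B2 = {s2, t2}
  B3 = {s3, t3}
  B4 = {s4, t4}
s0 ∈ B0, t0 ∈ B0 → same block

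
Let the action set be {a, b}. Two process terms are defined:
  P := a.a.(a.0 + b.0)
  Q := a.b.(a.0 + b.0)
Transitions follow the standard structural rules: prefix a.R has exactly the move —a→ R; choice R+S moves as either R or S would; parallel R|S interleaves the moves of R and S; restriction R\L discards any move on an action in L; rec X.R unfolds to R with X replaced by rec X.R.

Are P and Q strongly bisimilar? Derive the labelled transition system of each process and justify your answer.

LTS(P): 4 reachable states
  u0 = a.a.(a.0 + b.0) → --a--▸ u1
  u1 = a.(a.0 + b.0) → --a--▸ u2
  u2 = a.0 + b.0 → --a--▸ u3, --b--▸ u3
  u3 = 0 → deadlocked
LTS(Q): 4 reachable states
  v0 = a.b.(a.0 + b.0) → --a--▸ v1
  v1 = b.(a.0 + b.0) → --b--▸ v2
  v2 = a.0 + b.0 → --a--▸ v3, --b--▸ v3
  v3 = 0 → deadlocked
Bisimilarity quotient blocks:
  B0 = {u0}
  B1 = {u1}
  B2 = {u2, v2}
  B3 = {u3, v3}
  B4 = {v0}
  B5 = {v1}
u0 ∈ B0, v0 ∈ B4 → different blocks

NO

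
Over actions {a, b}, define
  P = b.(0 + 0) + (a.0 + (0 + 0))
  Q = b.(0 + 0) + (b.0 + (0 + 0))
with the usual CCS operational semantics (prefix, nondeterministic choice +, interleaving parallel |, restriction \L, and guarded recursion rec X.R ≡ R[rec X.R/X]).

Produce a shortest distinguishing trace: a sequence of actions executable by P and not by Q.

a

Reachable graph of P (3 states):
  u0 = b.(0 + 0) + (a.0 + (0 + 0)) → --a--▸ u1, --b--▸ u2
  u1 = 0 → (no moves)
  u2 = 0 + 0 → (no moves)
Reachable graph of Q (3 states):
  v0 = b.(0 + 0) + (b.0 + (0 + 0)) → --b--▸ v1, --b--▸ v2
  v1 = 0 → (no moves)
  v2 = 0 + 0 → (no moves)
Executing a from P (initial set {u0}):
  step 1 (a): {u1}
  P completes σ.
Executing a from Q (initial set {v0}):
  step 1 (a): no successor for Q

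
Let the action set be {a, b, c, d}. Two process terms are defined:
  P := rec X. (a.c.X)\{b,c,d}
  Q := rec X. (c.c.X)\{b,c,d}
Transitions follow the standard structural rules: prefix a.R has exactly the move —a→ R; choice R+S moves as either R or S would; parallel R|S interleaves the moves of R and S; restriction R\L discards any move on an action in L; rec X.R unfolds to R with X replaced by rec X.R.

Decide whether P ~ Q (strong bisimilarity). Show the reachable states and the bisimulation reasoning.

NO

P's transition system — 2 states:
  m0 = rec X. (a.c.X)\{b,c,d} :: ··a··> m1
  m1 = (c.(rec X. (a.c.X)\{b,c,d}))\{b,c,d} :: ∅
Q's transition system — 1 states:
  n0 = rec X. (c.c.X)\{b,c,d} :: ∅
Partition-refinement fixed point:
  B0 = {m0}
  B1 = {m1, n0}
m0 ∈ B0, n0 ∈ B1 → different blocks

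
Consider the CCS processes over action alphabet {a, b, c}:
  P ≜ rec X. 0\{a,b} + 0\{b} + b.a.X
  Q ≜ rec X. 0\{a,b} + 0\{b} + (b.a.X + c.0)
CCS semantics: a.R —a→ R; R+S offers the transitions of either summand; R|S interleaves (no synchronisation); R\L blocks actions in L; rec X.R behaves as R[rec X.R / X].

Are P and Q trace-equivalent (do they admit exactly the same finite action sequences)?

trace-distinct — witness ⟨c⟩

Reachable graph of P (2 states):
  s0 = rec X. 0\{a,b} + 0\{b} + b.a.X | —b→ s1
  s1 = a.(rec X. 0\{a,b} + 0\{b} + b.a.X) | —a→ s0
Reachable graph of Q (3 states):
  t0 = rec X. 0\{a,b} + 0\{b} + (b.a.X + c.0) | —b→ t1, —c→ t2
  t1 = a.(rec X. 0\{a,b} + 0\{b} + (b.a.X + c.0)) | —a→ t0
  t2 = 0 | stopped
Executing c from Q (initial set {t0}):
  after c @ step 1: {t2}
  — Q admits the full trace.
Executing c from P (initial set {s0}):
  after c @ step 1: ∅  — P cannot continue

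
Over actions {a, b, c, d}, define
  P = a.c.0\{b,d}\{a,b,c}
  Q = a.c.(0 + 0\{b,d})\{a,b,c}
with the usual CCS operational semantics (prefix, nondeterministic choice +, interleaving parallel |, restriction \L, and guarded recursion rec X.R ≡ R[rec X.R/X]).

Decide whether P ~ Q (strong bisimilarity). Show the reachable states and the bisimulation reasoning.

YES

P's transition system — 3 states:
  p0 = a.c.0\{b,d}\{a,b,c} :: ··a··> p1
  p1 = c.0\{b,d}\{a,b,c} :: ··c··> p2
  p2 = 0\{b,d}\{a,b,c} :: ∅
Q's transition system — 3 states:
  q0 = a.c.(0 + 0\{b,d})\{a,b,c} :: ··a··> q1
  q1 = c.(0 + 0\{b,d})\{a,b,c} :: ··c··> q2
  q2 = (0 + 0\{b,d})\{a,b,c} :: ∅
Partition-refinement fixed point:
  B0 = {p0, q0}
  B1 = {p1, q1}
  B2 = {p2, q2}
p0 ∈ B0, q0 ∈ B0 → same block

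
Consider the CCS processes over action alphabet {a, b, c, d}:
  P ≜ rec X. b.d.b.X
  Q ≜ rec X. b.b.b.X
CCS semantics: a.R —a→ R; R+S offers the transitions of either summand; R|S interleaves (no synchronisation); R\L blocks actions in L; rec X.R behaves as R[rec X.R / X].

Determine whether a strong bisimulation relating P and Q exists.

NO

P's transition system — 3 states:
  u0 = rec X. b.d.b.X ⊢ --b--▸ u1
  u1 = d.b.(rec X. b.d.b.X) ⊢ --d--▸ u2
  u2 = b.(rec X. b.d.b.X) ⊢ --b--▸ u0
Q's transition system — 3 states:
  v0 = rec X. b.b.b.X ⊢ --b--▸ v1
  v1 = b.b.(rec X. b.b.b.X) ⊢ --b--▸ v2
  v2 = b.(rec X. b.b.b.X) ⊢ --b--▸ v0
Coarsest stable partition (strong bisimilarity classes):
  B0 = {u0}
  B1 = {u1}
  B2 = {u2}
  B3 = {v0, v1, v2}
u0 ∈ B0, v0 ∈ B3 → different blocks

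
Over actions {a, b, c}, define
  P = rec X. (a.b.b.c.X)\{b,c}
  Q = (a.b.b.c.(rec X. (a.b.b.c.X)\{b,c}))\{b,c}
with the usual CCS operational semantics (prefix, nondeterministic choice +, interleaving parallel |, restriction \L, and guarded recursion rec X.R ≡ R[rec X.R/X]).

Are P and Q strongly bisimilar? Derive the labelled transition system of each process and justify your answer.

Reachable graph of P (2 states):
  u0 = rec X. (a.b.b.c.X)\{b,c} ⊢ —a→ u1
  u1 = (b.b.c.(rec X. (a.b.b.c.X)\{b,c}))\{b,c} ⊢ stopped
Reachable graph of Q (2 states):
  v0 = (a.b.b.c.(rec X. (a.b.b.c.X)\{b,c}))\{b,c} ⊢ —a→ v1
  v1 = (b.b.c.(rec X. (a.b.b.c.X)\{b,c}))\{b,c} ⊢ stopped
Bisimilarity quotient blocks:
  B0 = {u0, v0}
  B1 = {u1, v1}
u0 ∈ B0, v0 ∈ B0 → same block

P ~ Q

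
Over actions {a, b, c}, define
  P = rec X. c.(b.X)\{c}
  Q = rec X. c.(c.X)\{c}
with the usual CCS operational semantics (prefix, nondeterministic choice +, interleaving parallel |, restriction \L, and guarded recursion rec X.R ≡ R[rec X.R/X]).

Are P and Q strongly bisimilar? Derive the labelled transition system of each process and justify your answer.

NO

Reachable graph of P (3 states):
  m0 = rec X. c.(b.X)\{c} | —c→ m1
  m1 = (b.(rec X. c.(b.X)\{c}))\{c} | —b→ m2
  m2 = (rec X. c.(b.X)\{c})\{c} | ∅
Reachable graph of Q (2 states):
  n0 = rec X. c.(c.X)\{c} | —c→ n1
  n1 = (c.(rec X. c.(c.X)\{c}))\{c} | ∅
Partition-refinement fixed point:
  B0 = {m0}
  B1 = {m1}
  B2 = {m2, n1}
  B3 = {n0}
m0 ∈ B0, n0 ∈ B3 → different blocks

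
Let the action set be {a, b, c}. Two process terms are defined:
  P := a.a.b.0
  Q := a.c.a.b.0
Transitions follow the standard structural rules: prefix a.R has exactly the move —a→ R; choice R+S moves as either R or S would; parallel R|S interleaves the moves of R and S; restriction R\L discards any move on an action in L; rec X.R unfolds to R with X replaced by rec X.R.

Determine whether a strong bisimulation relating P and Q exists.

P's transition system — 4 states:
  m0 = a.a.b.0 has moves -a-> m1
  m1 = a.b.0 has moves -a-> m2
  m2 = b.0 has moves -b-> m3
  m3 = 0 has moves ·
Q's transition system — 5 states:
  n0 = a.c.a.b.0 has moves -a-> n1
  n1 = c.a.b.0 has moves -c-> n2
  n2 = a.b.0 has moves -a-> n3
  n3 = b.0 has moves -b-> n4
  n4 = 0 has moves ·
Coarsest stable partition (strong bisimilarity classes):
  B0 = {m0}
  B1 = {m1, n2}
  B2 = {m2, n3}
  B3 = {m3, n4}
  B4 = {n0}
  B5 = {n1}
m0 ∈ B0, n0 ∈ B4 → different blocks

P ≁ Q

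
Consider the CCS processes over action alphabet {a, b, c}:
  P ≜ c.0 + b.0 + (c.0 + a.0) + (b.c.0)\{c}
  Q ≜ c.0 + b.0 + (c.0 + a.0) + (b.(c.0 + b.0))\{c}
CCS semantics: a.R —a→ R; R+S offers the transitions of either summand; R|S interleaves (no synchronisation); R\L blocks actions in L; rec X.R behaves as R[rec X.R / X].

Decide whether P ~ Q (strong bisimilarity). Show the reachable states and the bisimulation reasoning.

not bisimilar

P's transition system — 3 states:
  m0 = c.0 + b.0 + (c.0 + a.0) + (b.c.0)\{c} :: ··a··> m1, ··b··> m1, ··b··> m2, ··c··> m1
  m1 = 0 :: deadlocked
  m2 = (c.0)\{c} :: deadlocked
Q's transition system — 4 states:
  n0 = c.0 + b.0 + (c.0 + a.0) + (b.(c.0 + b.0))\{c} :: ··a··> n1, ··b··> n1, ··b··> n2, ··c··> n1
  n1 = 0 :: deadlocked
  n2 = (c.0 + b.0)\{c} :: ··b··> n3
  n3 = 0\{c} :: deadlocked
Partition-refinement fixed point:
  B0 = {m0}
  B1 = {m1, m2, n1, n3}
  B2 = {n0}
  B3 = {n2}
m0 ∈ B0, n0 ∈ B2 → different blocks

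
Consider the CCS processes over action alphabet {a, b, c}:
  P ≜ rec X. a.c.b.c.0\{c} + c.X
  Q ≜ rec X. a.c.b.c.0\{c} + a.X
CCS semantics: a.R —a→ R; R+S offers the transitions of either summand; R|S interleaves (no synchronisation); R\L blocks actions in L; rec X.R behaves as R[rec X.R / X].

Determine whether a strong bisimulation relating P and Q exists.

LTS(P): 5 reachable states
  u0 = rec X. a.c.b.c.0\{c} + c.X has moves =a=> u1, =c=> u0
  u1 = c.b.c.0\{c} has moves =c=> u2
  u2 = b.c.0\{c} has moves =b=> u3
  u3 = c.0\{c} has moves =c=> u4
  u4 = 0\{c} has moves ·
LTS(Q): 5 reachable states
  v0 = rec X. a.c.b.c.0\{c} + a.X has moves =a=> v0, =a=> v1
  v1 = c.b.c.0\{c} has moves =c=> v2
  v2 = b.c.0\{c} has moves =b=> v3
  v3 = c.0\{c} has moves =c=> v4
  v4 = 0\{c} has moves ·
Bisimilarity quotient blocks:
  B0 = {u0}
  B1 = {u1, v1}
  B2 = {u2, v2}
  B3 = {u3, v3}
  B4 = {u4, v4}
  B5 = {v0}
u0 ∈ B0, v0 ∈ B5 → different blocks

not bisimilar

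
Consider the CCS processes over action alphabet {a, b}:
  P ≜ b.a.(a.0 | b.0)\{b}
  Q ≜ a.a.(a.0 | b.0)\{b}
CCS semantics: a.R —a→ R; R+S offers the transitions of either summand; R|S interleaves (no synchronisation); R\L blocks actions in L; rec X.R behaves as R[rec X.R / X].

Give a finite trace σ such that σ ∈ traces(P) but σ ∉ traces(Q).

Reachable graph of P (4 states):
  m0 = b.a.(a.0 | b.0)\{b} :: --b--▸ m1
  m1 = a.(a.0 | b.0)\{b} :: --a--▸ m2
  m2 = (a.0 | b.0)\{b} :: --a--▸ m3
  m3 = (0 | b.0)\{b} :: (no moves)
Reachable graph of Q (4 states):
  n0 = a.a.(a.0 | b.0)\{b} :: --a--▸ n1
  n1 = a.(a.0 | b.0)\{b} :: --a--▸ n2
  n2 = (a.0 | b.0)\{b} :: --a--▸ n3
  n3 = (0 | b.0)\{b} :: (no moves)
Executing b from P (initial set {m0}):
  step 1 (b): {m1}
  ✓ P
Executing b from Q (initial set {n0}):
  step 1 (b): ∅ (Q stuck)

b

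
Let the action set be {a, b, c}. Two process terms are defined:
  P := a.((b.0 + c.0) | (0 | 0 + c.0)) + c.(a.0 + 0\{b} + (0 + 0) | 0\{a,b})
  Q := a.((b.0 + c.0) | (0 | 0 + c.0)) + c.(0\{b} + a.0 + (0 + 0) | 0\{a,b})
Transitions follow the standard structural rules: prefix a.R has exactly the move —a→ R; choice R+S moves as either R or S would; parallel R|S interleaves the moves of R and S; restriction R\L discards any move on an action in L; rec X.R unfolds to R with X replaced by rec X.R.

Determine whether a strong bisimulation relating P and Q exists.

P ~ Q

P's transition system — 7 states:
  p0 = a.((b.0 + c.0) | (0 | 0 + c.0)) + c.(a.0 + 0\{b} + (0 + 0) | 0\{a,b}) | —a→ p1, —c→ p2
  p1 = (b.0 + c.0) | (0 | 0 + c.0) | —b→ p3, —c→ p3, —c→ p4
  p2 = a.0 + 0\{b} + (0 + 0) | 0\{a,b} | —a→ p5
  p3 = 0 | (0 | 0 + c.0) | —c→ p6
  p4 = (b.0 + c.0) | 0 | —b→ p6, —c→ p6
  p5 = 0 | (no moves)
  p6 = 0 | 0 | (no moves)
Q's transition system — 7 states:
  q0 = a.((b.0 + c.0) | (0 | 0 + c.0)) + c.(0\{b} + a.0 + (0 + 0) | 0\{a,b}) | —a→ q1, —c→ q2
  q1 = (b.0 + c.0) | (0 | 0 + c.0) | —b→ q3, —c→ q3, —c→ q4
  q2 = 0\{b} + a.0 + (0 + 0) | 0\{a,b} | —a→ q5
  q3 = 0 | (0 | 0 + c.0) | —c→ q6
  q4 = (b.0 + c.0) | 0 | —b→ q6, —c→ q6
  q5 = 0 | (no moves)
  q6 = 0 | 0 | (no moves)
Coarsest stable partition (strong bisimilarity classes):
  B0 = {p0, q0}
  B1 = {p1, q1}
  B2 = {p4, q4}
  B3 = {p5, p6, q5, q6}
  B4 = {p3, q3}
  B5 = {p2, q2}
p0 ∈ B0, q0 ∈ B0 → same block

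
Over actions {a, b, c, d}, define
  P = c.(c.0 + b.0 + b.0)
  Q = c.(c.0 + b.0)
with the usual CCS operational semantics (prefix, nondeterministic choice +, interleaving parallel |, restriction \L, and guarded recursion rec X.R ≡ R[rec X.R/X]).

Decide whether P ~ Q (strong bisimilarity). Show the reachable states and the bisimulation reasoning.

bisimilar

Reachable graph of P (3 states):
  s0 = c.(c.0 + b.0 + b.0) | —c→ s1
  s1 = c.0 + b.0 + b.0 | —b→ s2, —c→ s2
  s2 = 0 | ∅
Reachable graph of Q (3 states):
  t0 = c.(c.0 + b.0) | —c→ t1
  t1 = c.0 + b.0 | —b→ t2, —c→ t2
  t2 = 0 | ∅
Partition-refinement fixed point:
  B0 = {s0, t0}
  B1 = {s1, t1}
  B2 = {s2, t2}
s0 ∈ B0, t0 ∈ B0 → same block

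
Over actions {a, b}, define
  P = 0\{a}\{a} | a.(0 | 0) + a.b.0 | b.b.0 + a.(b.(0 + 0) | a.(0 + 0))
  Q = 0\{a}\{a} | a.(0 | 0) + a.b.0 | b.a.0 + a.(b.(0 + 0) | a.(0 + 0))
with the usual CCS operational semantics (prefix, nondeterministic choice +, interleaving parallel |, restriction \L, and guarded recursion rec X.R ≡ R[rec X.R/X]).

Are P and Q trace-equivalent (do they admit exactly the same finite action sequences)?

Reachable graph of P (14 states):
  m0 = 0\{a}\{a} | a.(0 | 0) + a.b.0 | b.b.0 + a.(b.(0 + 0) | a.(0 + 0)) | ··a··> m1, ··a··> m2, ··a··> m3, ··b··> m4
  m1 = 0\{a}\{a} | (0 | 0) | deadlocked
  m2 = b.(0 + 0) | a.(0 + 0) | ··a··> m5, ··b··> m6
  m3 = b.0 | b.b.0 | ··b··> m7, ··b··> m8
  m4 = a.b.0 | b.0 | ··a··> m8, ··b··> m9
  m5 = b.(0 + 0) | (0 + 0) | ··b··> m10
  m6 = (0 + 0) | a.(0 + 0) | ··a··> m10
  m7 = 0 | b.b.0 | ··b··> m11
  m8 = b.0 | b.0 | ··b··> m11, ··b··> m12
  m9 = a.b.0 | 0 | ··a··> m12
  m10 = (0 + 0) | (0 + 0) | deadlocked
  m11 = 0 | b.0 | ··b··> m13
  m12 = b.0 | 0 | ··b··> m13
  m13 = 0 | 0 | deadlocked
Reachable graph of Q (14 states):
  n0 = 0\{a}\{a} | a.(0 | 0) + a.b.0 | b.a.0 + a.(b.(0 + 0) | a.(0 + 0)) | ··a··> n1, ··a··> n2, ··a··> n3, ··b··> n4
  n1 = 0\{a}\{a} | (0 | 0) | deadlocked
  n2 = b.(0 + 0) | a.(0 + 0) | ··a··> n5, ··b··> n6
  n3 = b.0 | b.a.0 | ··b··> n7, ··b··> n8
  n4 = a.b.0 | a.0 | ··a··> n8, ··a··> n9
  n5 = b.(0 + 0) | (0 + 0) | ··b··> n10
  n6 = (0 + 0) | a.(0 + 0) | ··a··> n10
  n7 = 0 | b.a.0 | ··b··> n11
  n8 = b.0 | a.0 | ··a··> n12, ··b··> n11
  n9 = a.b.0 | 0 | ··a··> n12
  n10 = (0 + 0) | (0 + 0) | deadlocked
  n11 = 0 | a.0 | ··a··> n13
  n12 = b.0 | 0 | ··b··> n13
  n13 = 0 | 0 | deadlocked
Run σ = ⟨bb⟩ on P: start {m0}
  [1] b ⇒ {m4}
  [2] b ⇒ {m9}
  P completes σ.
Run σ = ⟨bb⟩ on Q: start {n0}
  [1] b ⇒ {n4}
  [2] b ⇒ no successor for Q

traces(P) ≠ traces(Q) — witness ⟨bb⟩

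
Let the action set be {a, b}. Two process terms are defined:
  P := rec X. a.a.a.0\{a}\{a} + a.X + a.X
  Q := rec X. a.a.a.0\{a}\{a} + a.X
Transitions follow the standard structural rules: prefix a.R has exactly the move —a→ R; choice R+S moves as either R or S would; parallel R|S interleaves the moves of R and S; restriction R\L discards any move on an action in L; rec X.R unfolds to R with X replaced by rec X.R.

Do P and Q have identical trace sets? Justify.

Reachable graph of P (4 states):
  p0 = rec X. a.a.a.0\{a}\{a} + a.X + a.X :: -a-> p0, -a-> p1
  p1 = a.a.0\{a}\{a} :: -a-> p2
  p2 = a.0\{a}\{a} :: -a-> p3
  p3 = 0\{a}\{a} :: (no moves)
Reachable graph of Q (4 states):
  q0 = rec X. a.a.a.0\{a}\{a} + a.X :: -a-> q0, -a-> q1
  q1 = a.a.0\{a}\{a} :: -a-> q2
  q2 = a.0\{a}\{a} :: -a-> q3
  q3 = 0\{a}\{a} :: (no moves)
Coarsest stable partition (strong bisimilarity classes):
  B0 = {p0, q0}
  B1 = {p1, q1}
  B2 = {p2, q2}
  B3 = {p3, q3}
p0 ∈ B0, q0 ∈ B0 → same block
Bisimilar ⇒ trace-equivalent.

traces(P) = traces(Q)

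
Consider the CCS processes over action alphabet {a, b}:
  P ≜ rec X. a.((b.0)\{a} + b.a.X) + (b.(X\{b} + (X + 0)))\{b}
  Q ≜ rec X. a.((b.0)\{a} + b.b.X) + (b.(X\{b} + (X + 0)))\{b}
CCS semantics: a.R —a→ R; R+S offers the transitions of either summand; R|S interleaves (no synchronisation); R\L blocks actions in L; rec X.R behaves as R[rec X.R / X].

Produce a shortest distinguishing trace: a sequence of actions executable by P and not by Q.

Reachable graph of P (4 states):
  m0 = rec X. a.((b.0)\{a} + b.a.X) + (b.(X\{b} + (X + 0)))\{b} has moves -a-> m1
  m1 = (b.0)\{a} + b.a.(rec X. a.((b.0)\{a} + b.a.X) + (b.(X\{b} + (X + 0)))\{b}) has moves -b-> m2, -b-> m3
  m2 = 0\{a} has moves ∅
  m3 = a.(rec X. a.((b.0)\{a} + b.a.X) + (b.(X\{b} + (X + 0)))\{b}) has moves -a-> m0
Reachable graph of Q (4 states):
  n0 = rec X. a.((b.0)\{a} + b.b.X) + (b.(X\{b} + (X + 0)))\{b} has moves -a-> n1
  n1 = (b.0)\{a} + b.b.(rec X. a.((b.0)\{a} + b.b.X) + (b.(X\{b} + (X + 0)))\{b}) has moves -b-> n2, -b-> n3
  n2 = 0\{a} has moves ∅
  n3 = b.(rec X. a.((b.0)\{a} + b.b.X) + (b.(X\{b} + (X + 0)))\{b}) has moves -b-> n0
Trace ⟨aba⟩ through P, begin at {m0}:
  step 1 (a): {m1}
  step 2 (b): {m2, m3}
  step 3 (a): {m0}
  — P admits the full trace.
Trace ⟨aba⟩ through Q, begin at {n0}:
  step 1 (a): {n1}
  step 2 (b): {n2, n3}
  step 3 (a): ∅  — Q cannot continue

aba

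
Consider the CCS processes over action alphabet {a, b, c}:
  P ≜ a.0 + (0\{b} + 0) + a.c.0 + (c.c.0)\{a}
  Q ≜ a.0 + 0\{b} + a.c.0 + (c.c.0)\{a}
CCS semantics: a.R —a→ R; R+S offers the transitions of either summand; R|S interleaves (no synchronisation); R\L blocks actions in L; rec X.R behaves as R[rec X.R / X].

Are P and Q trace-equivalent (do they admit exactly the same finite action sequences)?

Reachable graph of P (5 states):
  m0 = a.0 + (0\{b} + 0) + a.c.0 + (c.c.0)\{a} | --a--▸ m1, --a--▸ m2, --c--▸ m3
  m1 = 0 | ∅
  m2 = c.0 | --c--▸ m1
  m3 = (c.0)\{a} | --c--▸ m4
  m4 = 0\{a} | ∅
Reachable graph of Q (5 states):
  n0 = a.0 + 0\{b} + a.c.0 + (c.c.0)\{a} | --a--▸ n1, --a--▸ n2, --c--▸ n3
  n1 = 0 | ∅
  n2 = c.0 | --c--▸ n1
  n3 = (c.0)\{a} | --c--▸ n4
  n4 = 0\{a} | ∅
Partition-refinement fixed point:
  B0 = {m0, n0}
  B1 = {m2, m3, n2, n3}
  B2 = {m1, m4, n1, n4}
m0 ∈ B0, n0 ∈ B0 → same block
Bisimilar ⇒ trace-equivalent.

YES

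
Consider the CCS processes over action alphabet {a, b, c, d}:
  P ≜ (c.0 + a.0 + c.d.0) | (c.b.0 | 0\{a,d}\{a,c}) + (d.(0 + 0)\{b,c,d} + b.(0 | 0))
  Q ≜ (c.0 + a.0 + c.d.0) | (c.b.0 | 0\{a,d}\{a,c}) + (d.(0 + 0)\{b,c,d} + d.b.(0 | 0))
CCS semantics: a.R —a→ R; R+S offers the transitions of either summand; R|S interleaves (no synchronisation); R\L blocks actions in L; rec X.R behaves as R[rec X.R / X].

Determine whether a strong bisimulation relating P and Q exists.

LTS(P): 11 reachable states
  p0 = (c.0 + a.0 + c.d.0) | (c.b.0 | 0\{a,d}\{a,c}) + (d.(0 + 0)\{b,c,d} + b.(0 | 0)) :: --a--▸ p1, --b--▸ p2, --c--▸ p1, --c--▸ p3, --c--▸ p4, --d--▸ p5
  p1 = 0 | (c.b.0 | 0\{a,d}\{a,c}) :: --c--▸ p6
  p2 = 0 | 0 :: (no moves)
  p3 = (c.0 + a.0 + c.d.0) | (b.0 | 0\{a,d}\{a,c}) :: --a--▸ p6, --b--▸ p7, --c--▸ p6, --c--▸ p8
  p4 = d.0 | (c.b.0 | 0\{a,d}\{a,c}) :: --c--▸ p8, --d--▸ p1
  p5 = (0 + 0)\{b,c,d} :: (no moves)
  p6 = 0 | (b.0 | 0\{a,d}\{a,c}) :: --b--▸ p9
  p7 = (c.0 + a.0 + c.d.0) | (0 | 0\{a,d}\{a,c}) :: --a--▸ p9, --c--▸ p10, --c--▸ p9
  p8 = d.0 | (b.0 | 0\{a,d}\{a,c}) :: --b--▸ p10, --d--▸ p6
  p9 = 0 | (0 | 0\{a,d}\{a,c}) :: (no moves)
  p10 = d.0 | (0 | 0\{a,d}\{a,c}) :: --d--▸ p9
LTS(Q): 12 reachable states
  q0 = (c.0 + a.0 + c.d.0) | (c.b.0 | 0\{a,d}\{a,c}) + (d.(0 + 0)\{b,c,d} + d.b.(0 | 0)) :: --a--▸ q1, --c--▸ q1, --c--▸ q2, --c--▸ q3, --d--▸ q4, --d--▸ q5
  q1 = 0 | (c.b.0 | 0\{a,d}\{a,c}) :: --c--▸ q6
  q2 = (c.0 + a.0 + c.d.0) | (b.0 | 0\{a,d}\{a,c}) :: --a--▸ q6, --b--▸ q7, --c--▸ q6, --c--▸ q8
  q3 = d.0 | (c.b.0 | 0\{a,d}\{a,c}) :: --c--▸ q8, --d--▸ q1
  q4 = (0 + 0)\{b,c,d} :: (no moves)
  q5 = b.(0 | 0) :: --b--▸ q9
  q6 = 0 | (b.0 | 0\{a,d}\{a,c}) :: --b--▸ q10
  q7 = (c.0 + a.0 + c.d.0) | (0 | 0\{a,d}\{a,c}) :: --a--▸ q10, --c--▸ q10, --c--▸ q11
  q8 = d.0 | (b.0 | 0\{a,d}\{a,c}) :: --b--▸ q11, --d--▸ q6
  q9 = 0 | 0 :: (no moves)
  q10 = 0 | (0 | 0\{a,d}\{a,c}) :: (no moves)
  q11 = d.0 | (0 | 0\{a,d}\{a,c}) :: --d--▸ q10
Partition-refinement fixed point:
  B0 = {p0}
  B1 = {p1, q1}
  B2 = {p6, q5, q6}
  B3 = {p2, p5, p9, q10, q4, q9}
  B4 = {p3, q2}
  B5 = {p7, q7}
  B6 = {p10, q11}
  B7 = {p8, q8}
  B8 = {p4, q3}
  B9 = {q0}
p0 ∈ B0, q0 ∈ B9 → different blocks

P ≁ Q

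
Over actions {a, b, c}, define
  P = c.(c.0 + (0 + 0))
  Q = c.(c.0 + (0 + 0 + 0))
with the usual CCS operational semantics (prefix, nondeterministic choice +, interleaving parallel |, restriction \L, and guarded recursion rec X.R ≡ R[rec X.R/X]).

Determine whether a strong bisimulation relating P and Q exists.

Reachable graph of P (3 states):
  s0 = c.(c.0 + (0 + 0)) :: --c--▸ s1
  s1 = c.0 + (0 + 0) :: --c--▸ s2
  s2 = 0 :: deadlocked
Reachable graph of Q (3 states):
  t0 = c.(c.0 + (0 + 0 + 0)) :: --c--▸ t1
  t1 = c.0 + (0 + 0 + 0) :: --c--▸ t2
  t2 = 0 :: deadlocked
Coarsest stable partition (strong bisimilarity classes):
  B0 = {s0, t0}
  B1 = {s1, t1}
  B2 = {s2, t2}
s0 ∈ B0, t0 ∈ B0 → same block

YES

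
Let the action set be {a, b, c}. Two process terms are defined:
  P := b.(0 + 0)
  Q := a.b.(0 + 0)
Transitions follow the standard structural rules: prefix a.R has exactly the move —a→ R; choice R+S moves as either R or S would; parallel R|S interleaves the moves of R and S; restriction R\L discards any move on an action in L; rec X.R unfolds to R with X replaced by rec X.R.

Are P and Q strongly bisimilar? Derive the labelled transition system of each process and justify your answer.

not bisimilar

P's transition system — 2 states:
  m0 = b.(0 + 0) | ··b··> m1
  m1 = 0 + 0 | deadlocked
Q's transition system — 3 states:
  n0 = a.b.(0 + 0) | ··a··> n1
  n1 = b.(0 + 0) | ··b··> n2
  n2 = 0 + 0 | deadlocked
Coarsest stable partition (strong bisimilarity classes):
  B0 = {m0, n1}
  B1 = {m1, n2}
  B2 = {n0}
m0 ∈ B0, n0 ∈ B2 → different blocks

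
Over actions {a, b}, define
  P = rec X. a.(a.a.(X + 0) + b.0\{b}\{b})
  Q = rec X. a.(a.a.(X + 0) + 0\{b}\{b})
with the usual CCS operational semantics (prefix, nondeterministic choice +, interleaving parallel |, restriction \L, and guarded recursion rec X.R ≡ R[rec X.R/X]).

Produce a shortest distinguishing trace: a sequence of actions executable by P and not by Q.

LTS(P): 5 reachable states
  m0 = rec X. a.(a.a.(X + 0) + b.0\{b}\{b}) :: --a--▸ m1
  m1 = a.a.((rec X. a.(a.a.(X + 0) + b.0\{b}\{b})) + 0) + b.0\{b}\{b} :: --a--▸ m2, --b--▸ m3
  m2 = a.((rec X. a.(a.a.(X + 0) + b.0\{b}\{b})) + 0) :: --a--▸ m4
  m3 = 0\{b}\{b} :: ·
  m4 = (rec X. a.(a.a.(X + 0) + b.0\{b}\{b})) + 0 :: --a--▸ m1
LTS(Q): 4 reachable states
  n0 = rec X. a.(a.a.(X + 0) + 0\{b}\{b}) :: --a--▸ n1
  n1 = a.a.((rec X. a.(a.a.(X + 0) + 0\{b}\{b})) + 0) + 0\{b}\{b} :: --a--▸ n2
  n2 = a.((rec X. a.(a.a.(X + 0) + 0\{b}\{b})) + 0) :: --a--▸ n3
  n3 = (rec X. a.(a.a.(X + 0) + 0\{b}\{b})) + 0 :: --a--▸ n1
Executing ab from P (initial set {m0}):
  step 1 (a): {m1}
  step 2 (b): {m3}
  — P admits the full trace.
Executing ab from Q (initial set {n0}):
  step 1 (a): {n1}
  step 2 (b): ∅  — Q cannot continue

ab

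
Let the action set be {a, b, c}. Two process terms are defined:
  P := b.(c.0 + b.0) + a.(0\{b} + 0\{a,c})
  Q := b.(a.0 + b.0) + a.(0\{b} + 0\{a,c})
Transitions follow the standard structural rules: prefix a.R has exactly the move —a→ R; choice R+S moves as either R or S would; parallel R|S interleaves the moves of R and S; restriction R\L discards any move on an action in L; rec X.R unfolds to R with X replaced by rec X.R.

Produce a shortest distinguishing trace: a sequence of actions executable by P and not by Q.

bc

P's transition system — 4 states:
  s0 = b.(c.0 + b.0) + a.(0\{b} + 0\{a,c}) :: ··a··> s1, ··b··> s2
  s1 = 0\{b} + 0\{a,c} :: deadlocked
  s2 = c.0 + b.0 :: ··b··> s3, ··c··> s3
  s3 = 0 :: deadlocked
Q's transition system — 4 states:
  t0 = b.(a.0 + b.0) + a.(0\{b} + 0\{a,c}) :: ··a··> t1, ··b··> t2
  t1 = 0\{b} + 0\{a,c} :: deadlocked
  t2 = a.0 + b.0 :: ··a··> t3, ··b··> t3
  t3 = 0 :: deadlocked
Executing bc from P (initial set {s0}):
  step 1 (b): {s2}
  step 2 (c): {s3}
  P completes σ.
Executing bc from Q (initial set {t0}):
  step 1 (b): {t2}
  step 2 (c): ∅  — Q cannot continue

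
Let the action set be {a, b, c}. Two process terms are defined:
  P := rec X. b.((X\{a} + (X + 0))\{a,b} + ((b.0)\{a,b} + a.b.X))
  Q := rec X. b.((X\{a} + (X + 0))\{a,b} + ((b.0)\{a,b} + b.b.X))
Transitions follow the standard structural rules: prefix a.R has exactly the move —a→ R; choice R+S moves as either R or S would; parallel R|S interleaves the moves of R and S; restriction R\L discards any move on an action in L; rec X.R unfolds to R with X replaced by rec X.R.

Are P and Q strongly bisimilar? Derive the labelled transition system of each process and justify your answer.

NO

LTS(P): 3 reachable states
  m0 = rec X. b.((X\{a} + (X + 0))\{a,b} + ((b.0)\{a,b} + a.b.X)) :: —b→ m1
  m1 = ((rec X. b.((X\{a} + (X + 0))\{a,b} + ((b.0)\{a,b} + a.b.X)))\{a} + ((rec X. b.((X\{a} + (X + 0))\{a,b} + ((b.0)\{a,b} + a.b.X))) + 0))\{a,b} + ((b.0)\{a,b} + a.b.(rec X. b.((X\{a} + (X + 0))\{a,b} + ((b.0)\{a,b} + a.b.X)))) :: —a→ m2
  m2 = b.(rec X. b.((X\{a} + (X + 0))\{a,b} + ((b.0)\{a,b} + a.b.X))) :: —b→ m0
LTS(Q): 3 reachable states
  n0 = rec X. b.((X\{a} + (X + 0))\{a,b} + ((b.0)\{a,b} + b.b.X)) :: —b→ n1
  n1 = ((rec X. b.((X\{a} + (X + 0))\{a,b} + ((b.0)\{a,b} + b.b.X)))\{a} + ((rec X. b.((X\{a} + (X + 0))\{a,b} + ((b.0)\{a,b} + b.b.X))) + 0))\{a,b} + ((b.0)\{a,b} + b.b.(rec X. b.((X\{a} + (X + 0))\{a,b} + ((b.0)\{a,b} + b.b.X)))) :: —b→ n2
  n2 = b.(rec X. b.((X\{a} + (X + 0))\{a,b} + ((b.0)\{a,b} + b.b.X))) :: —b→ n0
Partition-refinement fixed point:
  B0 = {m0}
  B1 = {m1}
  B2 = {m2}
  B3 = {n0, n1, n2}
m0 ∈ B0, n0 ∈ B3 → different blocks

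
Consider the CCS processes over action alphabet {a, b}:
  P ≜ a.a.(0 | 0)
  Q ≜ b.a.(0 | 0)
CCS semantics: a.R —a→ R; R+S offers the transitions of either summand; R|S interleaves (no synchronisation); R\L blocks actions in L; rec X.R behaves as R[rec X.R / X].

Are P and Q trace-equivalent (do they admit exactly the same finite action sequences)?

trace-distinct — witness ⟨a⟩

LTS(P): 3 reachable states
  s0 = a.a.(0 | 0) :: --a--▸ s1
  s1 = a.(0 | 0) :: --a--▸ s2
  s2 = 0 | 0 :: ·
LTS(Q): 3 reachable states
  t0 = b.a.(0 | 0) :: --b--▸ t1
  t1 = a.(0 | 0) :: --a--▸ t2
  t2 = 0 | 0 :: ·
Executing a from P (initial set {s0}):
  [1] a ⇒ {s1}
  ✓ P
Executing a from Q (initial set {t0}):
  [1] a ⇒ ∅ (Q stuck)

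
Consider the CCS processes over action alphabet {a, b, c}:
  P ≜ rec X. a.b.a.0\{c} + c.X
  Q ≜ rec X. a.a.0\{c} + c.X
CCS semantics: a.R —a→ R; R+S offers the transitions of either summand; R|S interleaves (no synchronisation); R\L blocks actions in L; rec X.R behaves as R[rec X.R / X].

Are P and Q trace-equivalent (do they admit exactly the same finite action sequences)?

LTS(P): 4 reachable states
  s0 = rec X. a.b.a.0\{c} + c.X | ··a··> s1, ··c··> s0
  s1 = b.a.0\{c} | ··b··> s2
  s2 = a.0\{c} | ··a··> s3
  s3 = 0\{c} | ·
LTS(Q): 3 reachable states
  t0 = rec X. a.a.0\{c} + c.X | ··a··> t1, ··c··> t0
  t1 = a.0\{c} | ··a··> t2
  t2 = 0\{c} | ·
Executing ab from P (initial set {s0}):
  [1] a ⇒ {s1}
  [2] b ⇒ {s2}
  P completes σ.
Executing ab from Q (initial set {t0}):
  [1] a ⇒ {t1}
  [2] b ⇒ ∅ (Q stuck)

trace-distinct — witness ⟨ab⟩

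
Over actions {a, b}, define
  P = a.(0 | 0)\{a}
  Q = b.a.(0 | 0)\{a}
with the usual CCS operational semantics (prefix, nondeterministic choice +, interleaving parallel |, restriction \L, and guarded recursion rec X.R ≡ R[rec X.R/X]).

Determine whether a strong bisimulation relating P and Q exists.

NO

Reachable graph of P (2 states):
  u0 = a.(0 | 0)\{a} | ··a··> u1
  u1 = (0 | 0)\{a} | ·
Reachable graph of Q (3 states):
  v0 = b.a.(0 | 0)\{a} | ··b··> v1
  v1 = a.(0 | 0)\{a} | ··a··> v2
  v2 = (0 | 0)\{a} | ·
Coarsest stable partition (strong bisimilarity classes):
  B0 = {u0, v1}
  B1 = {u1, v2}
  B2 = {v0}
u0 ∈ B0, v0 ∈ B2 → different blocks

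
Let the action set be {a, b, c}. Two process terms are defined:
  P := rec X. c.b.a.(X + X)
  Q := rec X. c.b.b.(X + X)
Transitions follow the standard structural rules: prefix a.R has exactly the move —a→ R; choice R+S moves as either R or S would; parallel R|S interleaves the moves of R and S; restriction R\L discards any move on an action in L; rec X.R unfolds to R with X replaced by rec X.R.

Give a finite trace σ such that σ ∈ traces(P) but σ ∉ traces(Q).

cba

Reachable graph of P (4 states):
  m0 = rec X. c.b.a.(X + X) ⊢ ··c··> m1
  m1 = b.a.((rec X. c.b.a.(X + X)) + (rec X. c.b.a.(X + X))) ⊢ ··b··> m2
  m2 = a.((rec X. c.b.a.(X + X)) + (rec X. c.b.a.(X + X))) ⊢ ··a··> m3
  m3 = (rec X. c.b.a.(X + X)) + (rec X. c.b.a.(X + X)) ⊢ ··c··> m1
Reachable graph of Q (4 states):
  n0 = rec X. c.b.b.(X + X) ⊢ ··c··> n1
  n1 = b.b.((rec X. c.b.b.(X + X)) + (rec X. c.b.b.(X + X))) ⊢ ··b··> n2
  n2 = b.((rec X. c.b.b.(X + X)) + (rec X. c.b.b.(X + X))) ⊢ ··b··> n3
  n3 = (rec X. c.b.b.(X + X)) + (rec X. c.b.b.(X + X)) ⊢ ··c··> n1
Run σ = ⟨cba⟩ on P: start {m0}
  after c @ step 1: {m1}
  after b @ step 2: {m2}
  after a @ step 3: {m3}
  — P admits the full trace.
Run σ = ⟨cba⟩ on Q: start {n0}
  after c @ step 1: {n1}
  after b @ step 2: {n2}
  after a @ step 3: ∅  — Q cannot continue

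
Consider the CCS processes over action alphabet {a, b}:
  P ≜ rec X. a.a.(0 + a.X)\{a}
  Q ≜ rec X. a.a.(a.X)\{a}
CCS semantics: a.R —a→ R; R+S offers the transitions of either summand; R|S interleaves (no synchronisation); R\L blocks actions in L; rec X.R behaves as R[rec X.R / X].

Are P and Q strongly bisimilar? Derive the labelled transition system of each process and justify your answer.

LTS(P): 3 reachable states
  u0 = rec X. a.a.(0 + a.X)\{a} | =a=> u1
  u1 = a.(0 + a.(rec X. a.a.(0 + a.X)\{a}))\{a} | =a=> u2
  u2 = (0 + a.(rec X. a.a.(0 + a.X)\{a}))\{a} | (no moves)
LTS(Q): 3 reachable states
  v0 = rec X. a.a.(a.X)\{a} | =a=> v1
  v1 = a.(a.(rec X. a.a.(a.X)\{a}))\{a} | =a=> v2
  v2 = (a.(rec X. a.a.(a.X)\{a}))\{a} | (no moves)
Bisimilarity quotient blocks:
  B0 = {u0, v0}
  B1 = {u1, v1}
  B2 = {u2, v2}
u0 ∈ B0, v0 ∈ B0 → same block

P ~ Q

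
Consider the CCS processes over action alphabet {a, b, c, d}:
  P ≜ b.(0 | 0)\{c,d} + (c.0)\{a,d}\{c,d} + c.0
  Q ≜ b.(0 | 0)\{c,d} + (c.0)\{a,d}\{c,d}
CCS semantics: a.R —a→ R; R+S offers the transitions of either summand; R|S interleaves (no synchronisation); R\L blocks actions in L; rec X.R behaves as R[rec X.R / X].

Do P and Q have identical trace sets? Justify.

NO — witness ⟨c⟩

Reachable graph of P (3 states):
  m0 = b.(0 | 0)\{c,d} + (c.0)\{a,d}\{c,d} + c.0 has moves =b=> m1, =c=> m2
  m1 = (0 | 0)\{c,d} has moves ∅
  m2 = 0 has moves ∅
Reachable graph of Q (2 states):
  n0 = b.(0 | 0)\{c,d} + (c.0)\{a,d}\{c,d} has moves =b=> n1
  n1 = (0 | 0)\{c,d} has moves ∅
Trace ⟨c⟩ through P, begin at {m0}:
  after c @ step 1: {m2}
  P completes σ.
Trace ⟨c⟩ through Q, begin at {n0}:
  after c @ step 1: ∅ (Q stuck)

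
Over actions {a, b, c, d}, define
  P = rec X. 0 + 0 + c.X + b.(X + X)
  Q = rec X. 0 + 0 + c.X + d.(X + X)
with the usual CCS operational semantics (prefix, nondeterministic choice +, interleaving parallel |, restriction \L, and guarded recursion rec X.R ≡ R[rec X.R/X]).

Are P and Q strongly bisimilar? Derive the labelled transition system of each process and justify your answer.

P ≁ Q

Reachable graph of P (2 states):
  p0 = rec X. 0 + 0 + c.X + b.(X + X) | ··b··> p1, ··c··> p0
  p1 = (rec X. 0 + 0 + c.X + b.(X + X)) + (rec X. 0 + 0 + c.X + b.(X + X)) | ··b··> p1, ··c··> p0
Reachable graph of Q (2 states):
  q0 = rec X. 0 + 0 + c.X + d.(X + X) | ··c··> q0, ··d··> q1
  q1 = (rec X. 0 + 0 + c.X + d.(X + X)) + (rec X. 0 + 0 + c.X + d.(X + X)) | ··c··> q0, ··d··> q1
Bisimilarity quotient blocks:
  B0 = {p0, p1}
  B1 = {q0, q1}
p0 ∈ B0, q0 ∈ B1 → different blocks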